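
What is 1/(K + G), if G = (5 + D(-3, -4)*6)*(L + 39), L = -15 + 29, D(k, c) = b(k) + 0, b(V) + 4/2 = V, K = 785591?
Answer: 1/784266 ≈ 1.2751e-6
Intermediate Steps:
b(V) = -2 + V
D(k, c) = -2 + k (D(k, c) = (-2 + k) + 0 = -2 + k)
L = 14
G = -1325 (G = (5 + (-2 - 3)*6)*(14 + 39) = (5 - 5*6)*53 = (5 - 30)*53 = -25*53 = -1325)
1/(K + G) = 1/(785591 - 1325) = 1/784266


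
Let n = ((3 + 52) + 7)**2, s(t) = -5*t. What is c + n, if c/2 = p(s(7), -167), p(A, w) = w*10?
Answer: 504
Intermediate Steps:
p(A, w) = 10*w
c = -3340 (c = 2*(10*(-167)) = 2*(-1670) = -3340)
n = 3844 (n = (55 + 7)**2 = 62**2 = 3844)
c + n = -3340 + 3844 = 504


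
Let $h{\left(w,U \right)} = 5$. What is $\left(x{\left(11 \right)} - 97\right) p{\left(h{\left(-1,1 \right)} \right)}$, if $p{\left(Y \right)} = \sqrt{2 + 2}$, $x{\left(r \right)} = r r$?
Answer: $48$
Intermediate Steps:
$x{\left(r \right)} = r^{2}$
$p{\left(Y \right)} = 2$ ($p{\left(Y \right)} = \sqrt{4} = 2$)
$\left(x{\left(11 \right)} - 97\right) p{\left(h{\left(-1,1 \right)} \right)} = \left(11^{2} - 97\right) 2 = \left(121 - 97\right) 2 = 24 \cdot 2 = 48$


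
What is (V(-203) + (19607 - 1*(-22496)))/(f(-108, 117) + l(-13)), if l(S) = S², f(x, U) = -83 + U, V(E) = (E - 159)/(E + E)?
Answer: 8547090/41209 ≈ 207.41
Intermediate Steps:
V(E) = (-159 + E)/(2*E) (V(E) = (-159 + E)/((2*E)) = (-159 + E)*(1/(2*E)) = (-159 + E)/(2*E))
(V(-203) + (19607 - 1*(-22496)))/(f(-108, 117) + l(-13)) = ((½)*(-159 - 203)/(-203) + (19607 - 1*(-22496)))/((-83 + 117) + (-13)²) = ((½)*(-1/203)*(-362) + (19607 + 22496))/(34 + 169) = (181/203 + 42103)/203 = (8547090/203)*(1/203) = 8547090/41209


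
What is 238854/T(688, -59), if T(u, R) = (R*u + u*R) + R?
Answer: -79618/27081 ≈ -2.9400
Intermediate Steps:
T(u, R) = R + 2*R*u (T(u, R) = (R*u + R*u) + R = 2*R*u + R = R + 2*R*u)
238854/T(688, -59) = 238854/((-59*(1 + 2*688))) = 238854/((-59*(1 + 1376))) = 238854/((-59*1377)) = 238854/(-81243) = 238854*(-1/81243) = -79618/27081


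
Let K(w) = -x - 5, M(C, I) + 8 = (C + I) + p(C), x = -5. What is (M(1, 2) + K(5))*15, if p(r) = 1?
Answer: -60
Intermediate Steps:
M(C, I) = -7 + C + I (M(C, I) = -8 + ((C + I) + 1) = -8 + (1 + C + I) = -7 + C + I)
K(w) = 0 (K(w) = -1*(-5) - 5 = 5 - 5 = 0)
(M(1, 2) + K(5))*15 = ((-7 + 1 + 2) + 0)*15 = (-4 + 0)*15 = -4*15 = -60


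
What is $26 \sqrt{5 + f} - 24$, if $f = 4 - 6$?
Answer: $-24 + 26 \sqrt{3} \approx 21.033$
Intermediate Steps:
$f = -2$
$26 \sqrt{5 + f} - 24 = 26 \sqrt{5 - 2} - 24 = 26 \sqrt{3} - 24 = -24 + 26 \sqrt{3}$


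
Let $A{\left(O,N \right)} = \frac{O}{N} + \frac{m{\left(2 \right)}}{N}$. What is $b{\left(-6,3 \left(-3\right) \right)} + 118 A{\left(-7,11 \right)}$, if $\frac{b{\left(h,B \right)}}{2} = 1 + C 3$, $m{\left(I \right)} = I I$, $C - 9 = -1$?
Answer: $\frac{196}{11} \approx 17.818$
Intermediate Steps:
$C = 8$ ($C = 9 - 1 = 8$)
$m{\left(I \right)} = I^{2}$
$b{\left(h,B \right)} = 50$ ($b{\left(h,B \right)} = 2 \left(1 + 8 \cdot 3\right) = 2 \left(1 + 24\right) = 2 \cdot 25 = 50$)
$A{\left(O,N \right)} = \frac{4}{N} + \frac{O}{N}$ ($A{\left(O,N \right)} = \frac{O}{N} + \frac{2^{2}}{N} = \frac{O}{N} + \frac{4}{N} = \frac{4}{N} + \frac{O}{N}$)
$b{\left(-6,3 \left(-3\right) \right)} + 118 A{\left(-7,11 \right)} = 50 + 118 \frac{4 - 7}{11} = 50 + 118 \cdot \frac{1}{11} \left(-3\right) = 50 + 118 \left(- \frac{3}{11}\right) = 50 - \frac{354}{11} = \frac{196}{11}$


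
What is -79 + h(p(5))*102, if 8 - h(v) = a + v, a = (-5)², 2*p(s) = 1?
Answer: -1864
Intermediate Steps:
p(s) = ½ (p(s) = (½)*1 = ½)
a = 25
h(v) = -17 - v (h(v) = 8 - (25 + v) = 8 + (-25 - v) = -17 - v)
-79 + h(p(5))*102 = -79 + (-17 - 1*½)*102 = -79 + (-17 - ½)*102 = -79 - 35/2*102 = -79 - 1785 = -1864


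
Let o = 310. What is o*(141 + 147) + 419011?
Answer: 508291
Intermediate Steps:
o*(141 + 147) + 419011 = 310*(141 + 147) + 419011 = 310*288 + 419011 = 89280 + 419011 = 508291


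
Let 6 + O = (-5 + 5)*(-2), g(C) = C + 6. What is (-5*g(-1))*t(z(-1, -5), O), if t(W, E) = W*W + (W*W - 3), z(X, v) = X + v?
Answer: -1725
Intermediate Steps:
g(C) = 6 + C
O = -6 (O = -6 + (-5 + 5)*(-2) = -6 + 0*(-2) = -6 + 0 = -6)
t(W, E) = -3 + 2*W² (t(W, E) = W² + (W² - 3) = W² + (-3 + W²) = -3 + 2*W²)
(-5*g(-1))*t(z(-1, -5), O) = (-5*(6 - 1))*(-3 + 2*(-1 - 5)²) = (-5*5)*(-3 + 2*(-6)²) = -25*(-3 + 2*36) = -25*(-3 + 72) = -25*69 = -1725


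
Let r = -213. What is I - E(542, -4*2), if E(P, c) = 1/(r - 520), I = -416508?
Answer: -305300363/733 ≈ -4.1651e+5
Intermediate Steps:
E(P, c) = -1/733 (E(P, c) = 1/(-213 - 520) = 1/(-733) = -1/733)
I - E(542, -4*2) = -416508 - 1*(-1/733) = -416508 + 1/733 = -305300363/733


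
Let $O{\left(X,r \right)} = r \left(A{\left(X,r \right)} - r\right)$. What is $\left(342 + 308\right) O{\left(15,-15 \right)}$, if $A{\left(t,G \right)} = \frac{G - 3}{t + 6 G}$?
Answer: $-148590$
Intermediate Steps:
$A{\left(t,G \right)} = \frac{-3 + G}{t + 6 G}$
$O{\left(X,r \right)} = r \left(- r + \frac{-3 + r}{X + 6 r}\right)$ ($O{\left(X,r \right)} = r \left(\frac{-3 + r}{X + 6 r} - r\right) = r \left(- r + \frac{-3 + r}{X + 6 r}\right)$)
$\left(342 + 308\right) O{\left(15,-15 \right)} = \left(342 + 308\right) \left(\left(-1\right) \left(-15\right) \frac{1}{15 + 6 \left(-15\right)} \left(3 - -15 - 15 \left(15 + 6 \left(-15\right)\right)\right)\right) = 650 \left(\left(-1\right) \left(-15\right) \frac{1}{15 - 90} \left(3 + 15 - 15 \left(15 - 90\right)\right)\right) = 650 \left(\left(-1\right) \left(-15\right) \frac{1}{-75} \left(3 + 15 - -1125\right)\right) = 650 \left(\left(-1\right) \left(-15\right) \left(- \frac{1}{75}\right) \left(3 + 15 + 1125\right)\right) = 650 \left(\left(-1\right) \left(-15\right) \left(- \frac{1}{75}\right) 1143\right) = 650 \left(- \frac{1143}{5}\right) = -148590$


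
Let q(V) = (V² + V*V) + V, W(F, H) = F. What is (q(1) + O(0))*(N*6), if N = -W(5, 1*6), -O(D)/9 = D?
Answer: -90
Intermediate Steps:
O(D) = -9*D
N = -5 (N = -1*5 = -5)
q(V) = V + 2*V² (q(V) = (V² + V²) + V = 2*V² + V = V + 2*V²)
(q(1) + O(0))*(N*6) = (1*(1 + 2*1) - 9*0)*(-5*6) = (1*(1 + 2) + 0)*(-30) = (1*3 + 0)*(-30) = (3 + 0)*(-30) = 3*(-30) = -90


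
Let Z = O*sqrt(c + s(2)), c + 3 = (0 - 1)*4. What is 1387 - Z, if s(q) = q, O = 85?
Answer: 1387 - 85*I*sqrt(5) ≈ 1387.0 - 190.07*I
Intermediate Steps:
c = -7 (c = -3 + (0 - 1)*4 = -3 - 1*4 = -3 - 4 = -7)
Z = 85*I*sqrt(5) (Z = 85*sqrt(-7 + 2) = 85*sqrt(-5) = 85*(I*sqrt(5)) = 85*I*sqrt(5) ≈ 190.07*I)
1387 - Z = 1387 - 85*I*sqrt(5)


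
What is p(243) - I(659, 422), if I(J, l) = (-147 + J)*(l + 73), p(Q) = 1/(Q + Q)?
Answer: -123171839/486 ≈ -2.5344e+5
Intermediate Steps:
p(Q) = 1/(2*Q)
I(J, l) = (-147 + J)*(73 + l)
p(243) - I(659, 422) = (½)/243 - (-10731 - 147*422 + 73*659 + 659*422) = (½)*(1/243) - (-10731 - 62034 + 48107 + 278098) = 1/486 - 1*253440 = 1/486 - 253440 = -123171839/486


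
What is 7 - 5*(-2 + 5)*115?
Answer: -1718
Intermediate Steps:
7 - 5*(-2 + 5)*115 = 7 - 5*3*115 = 7 - 15*115 = 7 - 1725 = -1718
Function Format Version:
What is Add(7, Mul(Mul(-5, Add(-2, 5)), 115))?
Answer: -1718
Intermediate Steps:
Add(7, Mul(Mul(-5, Add(-2, 5)), 115)) = Add(7, Mul(Mul(-5, 3), 115)) = Add(7, Mul(-15, 115)) = Add(7, -1725) = -1718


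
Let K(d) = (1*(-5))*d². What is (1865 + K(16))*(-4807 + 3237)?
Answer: -918450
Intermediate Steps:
K(d) = -5*d²
(1865 + K(16))*(-4807 + 3237) = (1865 - 5*16²)*(-4807 + 3237) = (1865 - 5*256)*(-1570) = (1865 - 1280)*(-1570) = 585*(-1570) = -918450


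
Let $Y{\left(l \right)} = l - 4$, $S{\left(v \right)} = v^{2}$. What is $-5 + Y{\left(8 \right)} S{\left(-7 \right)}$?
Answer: $191$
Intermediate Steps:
$Y{\left(l \right)} = -4 + l$ ($Y{\left(l \right)} = l - 4 = -4 + l$)
$-5 + Y{\left(8 \right)} S{\left(-7 \right)} = -5 + \left(-4 + 8\right) \left(-7\right)^{2} = -5 + 4 \cdot 49 = -5 + 196 = 191$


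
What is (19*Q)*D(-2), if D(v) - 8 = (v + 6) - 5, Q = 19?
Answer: 2527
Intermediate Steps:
D(v) = 9 + v (D(v) = 8 + ((v + 6) - 5) = 8 + ((6 + v) - 5) = 8 + (1 + v) = 9 + v)
(19*Q)*D(-2) = (19*19)*(9 - 2) = 361*7 = 2527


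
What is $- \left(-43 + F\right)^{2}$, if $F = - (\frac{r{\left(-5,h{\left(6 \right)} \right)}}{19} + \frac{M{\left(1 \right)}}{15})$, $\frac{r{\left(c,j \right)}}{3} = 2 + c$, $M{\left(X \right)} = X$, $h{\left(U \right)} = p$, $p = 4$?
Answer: $- \frac{147355321}{81225} \approx -1814.2$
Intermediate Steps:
$h{\left(U \right)} = 4$
$r{\left(c,j \right)} = 6 + 3 c$ ($r{\left(c,j \right)} = 3 \left(2 + c\right) = 6 + 3 c$)
$F = \frac{116}{285}$ ($F = - (\frac{6 + 3 \left(-5\right)}{19} + 1 \cdot \frac{1}{15}) = - (\left(6 - 15\right) \frac{1}{19} + 1 \cdot \frac{1}{15}) = - (\left(-9\right) \frac{1}{19} + \frac{1}{15}) = - (- \frac{9}{19} + \frac{1}{15}) = \left(-1\right) \left(- \frac{116}{285}\right) = \frac{116}{285} \approx 0.40702$)
$- \left(-43 + F\right)^{2} = - \left(-43 + \frac{116}{285}\right)^{2} = - \left(- \frac{12139}{285}\right)^{2} = \left(-1\right) \frac{147355321}{81225} = - \frac{147355321}{81225}$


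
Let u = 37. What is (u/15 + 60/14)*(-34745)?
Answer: -4926841/21 ≈ -2.3461e+5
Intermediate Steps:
(u/15 + 60/14)*(-34745) = (37/15 + 60/14)*(-34745) = (37*(1/15) + 60*(1/14))*(-34745) = (37/15 + 30/7)*(-34745) = (709/105)*(-34745) = -4926841/21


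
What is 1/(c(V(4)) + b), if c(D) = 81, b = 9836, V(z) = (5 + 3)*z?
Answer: 1/9917 ≈ 0.00010084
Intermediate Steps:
V(z) = 8*z
1/(c(V(4)) + b) = 1/(81 + 9836) = 1/9917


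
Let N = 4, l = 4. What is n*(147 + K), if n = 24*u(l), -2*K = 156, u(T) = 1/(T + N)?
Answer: 207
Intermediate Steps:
u(T) = 1/(4 + T) (u(T) = 1/(T + 4) = 1/(4 + T))
K = -78 (K = -½*156 = -78)
n = 3 (n = 24/(4 + 4) = 24/8 = 24*(⅛) = 3)
n*(147 + K) = 3*(147 - 78) = 3*69 = 207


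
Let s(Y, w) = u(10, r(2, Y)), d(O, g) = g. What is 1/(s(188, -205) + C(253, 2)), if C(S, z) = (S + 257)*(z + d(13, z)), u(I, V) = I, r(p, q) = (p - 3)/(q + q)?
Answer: 1/2050 ≈ 0.00048780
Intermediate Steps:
r(p, q) = (-3 + p)/(2*q) (r(p, q) = (-3 + p)/((2*q)) = (-3 + p)*(1/(2*q)) = (-3 + p)/(2*q))
s(Y, w) = 10
C(S, z) = 2*z*(257 + S) (C(S, z) = (S + 257)*(z + z) = (257 + S)*(2*z) = 2*z*(257 + S))
1/(s(188, -205) + C(253, 2)) = 1/(10 + 2*2*(257 + 253)) = 1/(10 + 2*2*510) = 1/(10 + 2040) = 1/2050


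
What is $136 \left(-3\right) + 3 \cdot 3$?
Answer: $-399$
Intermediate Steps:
$136 \left(-3\right) + 3 \cdot 3 = -408 + 9 = -399$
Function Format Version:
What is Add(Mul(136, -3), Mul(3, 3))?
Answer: -399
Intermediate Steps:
Add(Mul(136, -3), Mul(3, 3)) = Add(-408, 9) = -399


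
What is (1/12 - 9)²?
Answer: 11449/144 ≈ 79.507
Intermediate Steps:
(1/12 - 9)² = (-107/12)² = 11449/144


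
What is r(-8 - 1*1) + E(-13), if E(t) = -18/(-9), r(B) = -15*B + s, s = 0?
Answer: 137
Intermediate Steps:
r(B) = -15*B (r(B) = -15*B + 0 = -15*B)
E(t) = 2 (E(t) = -18*(-1/9) = 2)
r(-8 - 1*1) + E(-13) = -15*(-8 - 1*1) + 2 = -15*(-8 - 1) + 2 = -15*(-9) + 2 = 135 + 2 = 137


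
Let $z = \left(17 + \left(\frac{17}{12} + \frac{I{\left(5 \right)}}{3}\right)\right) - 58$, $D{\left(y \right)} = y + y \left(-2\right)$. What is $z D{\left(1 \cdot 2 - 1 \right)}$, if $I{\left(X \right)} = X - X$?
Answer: $\frac{475}{12} \approx 39.583$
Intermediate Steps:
$I{\left(X \right)} = 0$
$D{\left(y \right)} = - y$ ($D{\left(y \right)} = y - 2 y = - y$)
$z = - \frac{475}{12}$ ($z = \left(17 + \left(\frac{17}{12} + \frac{0}{3}\right)\right) - 58 = \left(17 + \left(17 \cdot \frac{1}{12} + 0 \cdot \frac{1}{3}\right)\right) - 58 = \left(17 + \left(\frac{17}{12} + 0\right)\right) - 58 = \left(17 + \frac{17}{12}\right) - 58 = \frac{221}{12} - 58 = - \frac{475}{12} \approx -39.583$)
$z D{\left(1 \cdot 2 - 1 \right)} = - \frac{475 \left(- (1 \cdot 2 - 1)\right)}{12} = - \frac{475 \left(- (2 - 1)\right)}{12} = - \frac{475 \left(\left(-1\right) 1\right)}{12} = \left(- \frac{475}{12}\right) \left(-1\right) = \frac{475}{12}$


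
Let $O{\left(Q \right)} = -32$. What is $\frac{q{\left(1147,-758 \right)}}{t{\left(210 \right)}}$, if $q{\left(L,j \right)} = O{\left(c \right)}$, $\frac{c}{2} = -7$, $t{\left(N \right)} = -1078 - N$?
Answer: $\frac{4}{161} \approx 0.024845$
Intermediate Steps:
$c = -14$ ($c = 2 \left(-7\right) = -14$)
$q{\left(L,j \right)} = -32$
$\frac{q{\left(1147,-758 \right)}}{t{\left(210 \right)}} = - \frac{32}{-1078 - 210} = - \frac{32}{-1288} = \left(-32\right) \left(- \frac{1}{1288}\right) = \frac{4}{161}$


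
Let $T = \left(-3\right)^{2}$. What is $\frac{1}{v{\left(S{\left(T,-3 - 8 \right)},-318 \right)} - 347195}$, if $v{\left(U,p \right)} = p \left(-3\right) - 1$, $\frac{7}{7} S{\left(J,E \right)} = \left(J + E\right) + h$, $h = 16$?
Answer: $- \frac{1}{346242} \approx -2.8882 \cdot 10^{-6}$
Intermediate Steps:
$T = 9$
$S{\left(J,E \right)} = 16 + E + J$ ($S{\left(J,E \right)} = \left(J + E\right) + 16 = \left(E + J\right) + 16 = 16 + E + J$)
$v{\left(U,p \right)} = -1 - 3 p$ ($v{\left(U,p \right)} = - 3 p - 1 = -1 - 3 p$)
$\frac{1}{v{\left(S{\left(T,-3 - 8 \right)},-318 \right)} - 347195} = \frac{1}{\left(-1 - -954\right) - 347195} = \frac{1}{\left(-1 + 954\right) - 347195} = \frac{1}{953 - 347195} = \frac{1}{-346242} = - \frac{1}{346242}$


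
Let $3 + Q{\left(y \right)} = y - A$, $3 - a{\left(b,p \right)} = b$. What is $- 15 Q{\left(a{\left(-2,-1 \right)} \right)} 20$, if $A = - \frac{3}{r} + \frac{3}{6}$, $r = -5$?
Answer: $-270$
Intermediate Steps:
$a{\left(b,p \right)} = 3 - b$
$A = \frac{11}{10}$ ($A = - \frac{3}{-5} + \frac{3}{6} = \left(-3\right) \left(- \frac{1}{5}\right) + 3 \cdot \frac{1}{6} = \frac{3}{5} + \frac{1}{2} = \frac{11}{10} \approx 1.1$)
$Q{\left(y \right)} = - \frac{41}{10} + y$ ($Q{\left(y \right)} = -3 + \left(y - \frac{11}{10}\right) = -3 + \left(- \frac{11}{10} + y\right) = - \frac{41}{10} + y$)
$- 15 Q{\left(a{\left(-2,-1 \right)} \right)} 20 = - 15 \left(- \frac{41}{10} + \left(3 - -2\right)\right) 20 = - 15 \left(- \frac{41}{10} + \left(3 + 2\right)\right) 20 = - 15 \left(- \frac{41}{10} + 5\right) 20 = \left(-15\right) \frac{9}{10} \cdot 20 = \left(- \frac{27}{2}\right) 20 = -270$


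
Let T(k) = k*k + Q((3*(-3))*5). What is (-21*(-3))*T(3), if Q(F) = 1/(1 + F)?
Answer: 24885/44 ≈ 565.57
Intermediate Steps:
T(k) = -1/44 + k² (T(k) = k*k + 1/(1 + (3*(-3))*5) = k² + 1/(1 - 9*5) = k² + 1/(1 - 45) = k² + 1/(-44) = k² - 1/44 = -1/44 + k²)
(-21*(-3))*T(3) = (-21*(-3))*(-1/44 + 3²) = 63*(-1/44 + 9) = 63*(395/44) = 24885/44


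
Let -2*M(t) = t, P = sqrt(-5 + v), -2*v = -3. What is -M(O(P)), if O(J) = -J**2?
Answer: 7/4 ≈ 1.7500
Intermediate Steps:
v = 3/2 (v = -1/2*(-3) = 3/2 ≈ 1.5000)
P = I*sqrt(14)/2 (P = sqrt(-5 + 3/2) = sqrt(-7/2) = I*sqrt(14)/2 ≈ 1.8708*I)
M(t) = -t/2
-M(O(P)) = -(-1)*(-(I*sqrt(14)/2)**2)/2 = -(-1)*(-1*(-7/2))/2 = -(-1)*7/(2*2) = -1*(-7/4) = 7/4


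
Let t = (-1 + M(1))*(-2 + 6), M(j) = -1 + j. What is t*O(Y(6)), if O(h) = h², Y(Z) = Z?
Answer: -144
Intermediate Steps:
t = -4 (t = (-1 + (-1 + 1))*(-2 + 6) = (-1 + 0)*4 = -1*4 = -4)
t*O(Y(6)) = -4*6² = -4*36 = -144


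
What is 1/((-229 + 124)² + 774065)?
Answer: 1/785090 ≈ 1.2737e-6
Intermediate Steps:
1/((-229 + 124)² + 774065) = 1/((-105)² + 774065) = 1/(11025 + 774065) = 1/785090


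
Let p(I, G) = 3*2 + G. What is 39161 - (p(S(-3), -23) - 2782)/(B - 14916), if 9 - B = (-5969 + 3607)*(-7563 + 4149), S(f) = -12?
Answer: 105457634992/2692925 ≈ 39161.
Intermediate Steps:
B = -8063859 (B = 9 - (-5969 + 3607)*(-7563 + 4149) = 9 - (-2362)*(-3414) = 9 - 1*8063868 = 9 - 8063868 = -8063859)
p(I, G) = 6 + G
39161 - (p(S(-3), -23) - 2782)/(B - 14916) = 39161 - ((6 - 23) - 2782)/(-8063859 - 14916) = 39161 - (-17 - 2782)/(-8078775) = 39161 - (-2799)*(-1)/8078775 = 39161 - 1*933/2692925 = 39161 - 933/2692925 = 105457634992/2692925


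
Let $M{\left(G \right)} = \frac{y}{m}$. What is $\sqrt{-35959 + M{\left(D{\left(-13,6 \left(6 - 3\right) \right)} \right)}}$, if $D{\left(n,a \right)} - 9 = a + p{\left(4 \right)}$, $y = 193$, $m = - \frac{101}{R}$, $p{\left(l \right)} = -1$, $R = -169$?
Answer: $\frac{i \sqrt{363523442}}{101} \approx 188.78 i$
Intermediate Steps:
$m = \frac{101}{169}$ ($m = - \frac{101}{-169} = \left(-101\right) \left(- \frac{1}{169}\right) = \frac{101}{169} \approx 0.59763$)
$D{\left(n,a \right)} = 8 + a$ ($D{\left(n,a \right)} = 9 + \left(a - 1\right) = 9 + \left(-1 + a\right) = 8 + a$)
$M{\left(G \right)} = \frac{32617}{101}$ ($M{\left(G \right)} = \frac{193}{\frac{101}{169}} = 193 \cdot \frac{169}{101} = \frac{32617}{101}$)
$\sqrt{-35959 + M{\left(D{\left(-13,6 \left(6 - 3\right) \right)} \right)}} = \sqrt{-35959 + \frac{32617}{101}} = \sqrt{- \frac{3599242}{101}} = \frac{i \sqrt{363523442}}{101}$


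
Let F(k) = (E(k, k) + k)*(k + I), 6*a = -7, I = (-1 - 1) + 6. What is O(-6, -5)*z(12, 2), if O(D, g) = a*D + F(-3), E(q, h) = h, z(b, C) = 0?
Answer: 0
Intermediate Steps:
I = 4 (I = -2 + 6 = 4)
a = -7/6 (a = (⅙)*(-7) = -7/6 ≈ -1.1667)
F(k) = 2*k*(4 + k) (F(k) = (k + k)*(k + 4) = (2*k)*(4 + k) = 2*k*(4 + k))
O(D, g) = -6 - 7*D/6 (O(D, g) = -7*D/6 + 2*(-3)*(4 - 3) = -7*D/6 + 2*(-3)*1 = -7*D/6 - 6 = -6 - 7*D/6)
O(-6, -5)*z(12, 2) = (-6 - 7/6*(-6))*0 = (-6 + 7)*0 = 1*0 = 0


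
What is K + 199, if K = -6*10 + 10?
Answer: 149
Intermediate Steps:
K = -50 (K = -60 + 10 = -50)
K + 199 = -50 + 199 = 149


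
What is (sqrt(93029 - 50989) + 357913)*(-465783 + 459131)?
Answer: -2380837276 - 13304*sqrt(10510) ≈ -2.3822e+9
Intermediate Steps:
(sqrt(93029 - 50989) + 357913)*(-465783 + 459131) = (sqrt(42040) + 357913)*(-6652) = (2*sqrt(10510) + 357913)*(-6652) = (357913 + 2*sqrt(10510))*(-6652) = -2380837276 - 13304*sqrt(10510)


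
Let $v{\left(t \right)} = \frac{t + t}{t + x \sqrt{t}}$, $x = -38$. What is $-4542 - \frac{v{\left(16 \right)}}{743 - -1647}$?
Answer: $- \frac{92270728}{20315} \approx -4542.0$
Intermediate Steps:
$v{\left(t \right)} = \frac{2 t}{t - 38 \sqrt{t}}$ ($v{\left(t \right)} = \frac{t + t}{t - 38 \sqrt{t}} = \frac{2 t}{t - 38 \sqrt{t}}$)
$-4542 - \frac{v{\left(16 \right)}}{743 - -1647} = -4542 - \frac{2 \cdot 16 \frac{1}{16 - 38 \sqrt{16}}}{743 - -1647} = -4542 - \frac{2 \cdot 16 \frac{1}{16 - 152}}{743 + 1647} = -4542 - \frac{2 \cdot 16 \frac{1}{16 - 152}}{2390} = -4542 - 2 \cdot 16 \frac{1}{-136} \cdot \frac{1}{2390} = -4542 - 2 \cdot 16 \left(- \frac{1}{136}\right) \frac{1}{2390} = -4542 - \left(- \frac{4}{17}\right) \frac{1}{2390} = -4542 - - \frac{2}{20315} = -4542 + \frac{2}{20315} = - \frac{92270728}{20315}$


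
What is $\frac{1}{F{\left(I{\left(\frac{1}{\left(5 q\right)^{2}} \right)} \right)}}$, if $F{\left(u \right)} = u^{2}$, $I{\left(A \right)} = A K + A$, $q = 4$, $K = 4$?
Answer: $6400$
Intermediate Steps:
$I{\left(A \right)} = 5 A$ ($I{\left(A \right)} = A 4 + A = 4 A + A = 5 A$)
$\frac{1}{F{\left(I{\left(\frac{1}{\left(5 q\right)^{2}} \right)} \right)}} = \frac{1}{\left(\frac{5}{\left(5 \cdot 4\right)^{2}}\right)^{2}} = \frac{1}{\left(\frac{5}{20^{2}}\right)^{2}} = \frac{1}{\left(\frac{5}{400}\right)^{2}} = \frac{1}{\left(5 \cdot \frac{1}{400}\right)^{2}} = \frac{1}{\left(\frac{1}{80}\right)^{2}} = \frac{1}{\frac{1}{6400}} = 6400$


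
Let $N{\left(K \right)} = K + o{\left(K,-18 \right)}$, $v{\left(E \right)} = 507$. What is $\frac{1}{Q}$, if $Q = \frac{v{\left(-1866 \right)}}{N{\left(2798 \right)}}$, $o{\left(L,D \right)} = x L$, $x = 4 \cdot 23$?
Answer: $\frac{86738}{169} \approx 513.24$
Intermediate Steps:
$x = 92$
$o{\left(L,D \right)} = 92 L$
$N{\left(K \right)} = 93 K$ ($N{\left(K \right)} = K + 92 K = 93 K$)
$Q = \frac{169}{86738}$ ($Q = \frac{507}{93 \cdot 2798} = \frac{507}{260214} = 507 \cdot \frac{1}{260214} = \frac{169}{86738} \approx 0.0019484$)
$\frac{1}{Q} = \frac{1}{\frac{169}{86738}} = \frac{86738}{169}$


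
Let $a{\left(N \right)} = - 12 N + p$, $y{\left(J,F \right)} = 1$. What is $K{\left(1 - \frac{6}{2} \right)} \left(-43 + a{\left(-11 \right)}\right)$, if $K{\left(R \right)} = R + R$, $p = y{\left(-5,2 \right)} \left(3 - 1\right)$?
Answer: $-364$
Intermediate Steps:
$p = 2$ ($p = 1 \left(3 - 1\right) = 1 \cdot 2 = 2$)
$K{\left(R \right)} = 2 R$
$a{\left(N \right)} = 2 - 12 N$ ($a{\left(N \right)} = - 12 N + 2 = 2 - 12 N$)
$K{\left(1 - \frac{6}{2} \right)} \left(-43 + a{\left(-11 \right)}\right) = 2 \left(1 - \frac{6}{2}\right) \left(-43 + \left(2 - -132\right)\right) = 2 \left(1 - 6 \cdot \frac{1}{2}\right) \left(-43 + \left(2 + 132\right)\right) = 2 \left(1 - 3\right) \left(-43 + 134\right) = 2 \left(1 - 3\right) 91 = 2 \left(-2\right) 91 = \left(-4\right) 91 = -364$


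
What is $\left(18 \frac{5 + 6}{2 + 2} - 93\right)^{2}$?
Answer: $\frac{7569}{4} \approx 1892.3$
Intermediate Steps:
$\left(18 \frac{5 + 6}{2 + 2} - 93\right)^{2} = \left(18 \cdot \frac{11}{4} - 93\right)^{2} = \left(\frac{99}{2} - 93\right)^{2} = \left(- \frac{87}{2}\right)^{2} = \frac{7569}{4}$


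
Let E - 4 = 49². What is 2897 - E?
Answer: 492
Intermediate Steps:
E = 2405 (E = 4 + 49² = 4 + 2401 = 2405)
2897 - E = 2897 - 1*2405 = 2897 - 2405 = 492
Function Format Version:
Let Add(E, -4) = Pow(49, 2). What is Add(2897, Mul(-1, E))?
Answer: 492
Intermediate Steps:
E = 2405 (E = Add(4, Pow(49, 2)) = Add(4, 2401) = 2405)
Add(2897, Mul(-1, E)) = Add(2897, Mul(-1, 2405)) = Add(2897, -2405) = 492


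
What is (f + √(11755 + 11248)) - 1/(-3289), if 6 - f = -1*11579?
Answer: 38103066/3289 + √23003 ≈ 11737.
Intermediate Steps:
f = 11585 (f = 6 - (-1)*11579 = 6 - 1*(-11579) = 6 + 11579 = 11585)
(f + √(11755 + 11248)) - 1/(-3289) = (11585 + √(11755 + 11248)) - 1/(-3289) = (11585 + √23003) - 1*(-1/3289) = (11585 + √23003) + 1/3289 = 38103066/3289 + √23003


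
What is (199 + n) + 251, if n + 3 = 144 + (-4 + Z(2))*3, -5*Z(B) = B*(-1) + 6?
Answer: 2883/5 ≈ 576.60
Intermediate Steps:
Z(B) = -6/5 + B/5 (Z(B) = -(B*(-1) + 6)/5 = -(-B + 6)/5 = -(6 - B)/5 = -6/5 + B/5)
n = 633/5 (n = -3 + (144 + (-4 + (-6/5 + (1/5)*2))*3) = -3 + (144 + (-4 + (-6/5 + 2/5))*3) = -3 + (144 + (-4 - 4/5)*3) = -3 + (144 - 24/5*3) = -3 + (144 - 72/5) = -3 + 648/5 = 633/5 ≈ 126.60)
(199 + n) + 251 = (199 + 633/5) + 251 = 1628/5 + 251 = 2883/5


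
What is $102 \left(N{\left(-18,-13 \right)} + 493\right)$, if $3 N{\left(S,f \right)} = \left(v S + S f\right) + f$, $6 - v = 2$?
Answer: $55352$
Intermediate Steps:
$v = 4$ ($v = 6 - 2 = 4$)
$N{\left(S,f \right)} = \frac{f}{3} + \frac{4 S}{3} + \frac{S f}{3}$ ($N{\left(S,f \right)} = \frac{\left(4 S + S f\right) + f}{3} = \frac{f + 4 S + S f}{3} = \frac{f}{3} + \frac{4 S}{3} + \frac{S f}{3}$)
$102 \left(N{\left(-18,-13 \right)} + 493\right) = 102 \left(\left(\frac{1}{3} \left(-13\right) + \frac{4}{3} \left(-18\right) + \frac{1}{3} \left(-18\right) \left(-13\right)\right) + 493\right) = 102 \left(\left(- \frac{13}{3} - 24 + 78\right) + 493\right) = 102 \left(\frac{149}{3} + 493\right) = 102 \cdot \frac{1628}{3} = 55352$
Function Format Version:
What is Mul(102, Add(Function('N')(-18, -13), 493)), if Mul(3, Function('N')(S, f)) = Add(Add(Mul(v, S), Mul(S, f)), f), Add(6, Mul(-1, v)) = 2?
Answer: 55352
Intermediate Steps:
v = 4 (v = Add(6, Mul(-1, 2)) = Add(6, -2) = 4)
Function('N')(S, f) = Add(Mul(Rational(1, 3), f), Mul(Rational(4, 3), S), Mul(Rational(1, 3), S, f)) (Function('N')(S, f) = Mul(Rational(1, 3), Add(Add(Mul(4, S), Mul(S, f)), f)) = Mul(Rational(1, 3), Add(f, Mul(4, S), Mul(S, f))) = Add(Mul(Rational(1, 3), f), Mul(Rational(4, 3), S), Mul(Rational(1, 3), S, f)))
Mul(102, Add(Function('N')(-18, -13), 493)) = Mul(102, Add(Add(Mul(Rational(1, 3), -13), Mul(Rational(4, 3), -18), Mul(Rational(1, 3), -18, -13)), 493)) = Mul(102, Add(Add(Rational(-13, 3), -24, 78), 493)) = Mul(102, Add(Rational(149, 3), 493)) = Mul(102, Rational(1628, 3)) = 55352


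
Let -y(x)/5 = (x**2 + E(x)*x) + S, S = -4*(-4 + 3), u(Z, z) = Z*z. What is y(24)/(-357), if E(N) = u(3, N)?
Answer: 11540/357 ≈ 32.325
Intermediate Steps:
E(N) = 3*N
S = 4 (S = -4*(-1) = 4)
y(x) = -20 - 20*x**2 (y(x) = -5*((x**2 + (3*x)*x) + 4) = -5*((x**2 + 3*x**2) + 4) = -5*(4*x**2 + 4) = -5*(4 + 4*x**2) = -20 - 20*x**2)
y(24)/(-357) = (-20 - 20*24**2)/(-357) = (-20 - 20*576)*(-1/357) = (-20 - 11520)*(-1/357) = -11540*(-1/357) = 11540/357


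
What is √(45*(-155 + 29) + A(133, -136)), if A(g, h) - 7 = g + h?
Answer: I*√5666 ≈ 75.273*I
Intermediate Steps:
A(g, h) = 7 + g + h (A(g, h) = 7 + (g + h) = 7 + g + h)
√(45*(-155 + 29) + A(133, -136)) = √(45*(-155 + 29) + (7 + 133 - 136)) = √(45*(-126) + 4) = √(-5670 + 4) = √(-5666) = I*√5666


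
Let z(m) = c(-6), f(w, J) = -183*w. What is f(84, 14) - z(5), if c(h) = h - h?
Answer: -15372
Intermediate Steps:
c(h) = 0
z(m) = 0
f(84, 14) - z(5) = -183*84 - 1*0 = -15372 + 0 = -15372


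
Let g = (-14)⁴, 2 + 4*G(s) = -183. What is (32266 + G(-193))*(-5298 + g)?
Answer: 2134107361/2 ≈ 1.0671e+9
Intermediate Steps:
G(s) = -185/4 (G(s) = -½ + (¼)*(-183) = -½ - 183/4 = -185/4)
g = 38416
(32266 + G(-193))*(-5298 + g) = (32266 - 185/4)*(-5298 + 38416) = (128879/4)*33118 = 2134107361/2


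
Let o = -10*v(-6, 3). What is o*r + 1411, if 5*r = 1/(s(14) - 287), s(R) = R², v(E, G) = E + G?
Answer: 128395/91 ≈ 1410.9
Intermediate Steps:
r = -1/455 (r = 1/(5*(14² - 287)) = 1/(5*(196 - 287)) = (⅕)/(-91) = (⅕)*(-1/91) = -1/455 ≈ -0.0021978)
o = 30 (o = -10*(-6 + 3) = -10*(-3) = 30)
o*r + 1411 = 30*(-1/455) + 1411 = -6/91 + 1411 = 128395/91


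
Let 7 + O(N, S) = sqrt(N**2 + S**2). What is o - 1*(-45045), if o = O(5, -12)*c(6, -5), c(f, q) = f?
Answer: 45081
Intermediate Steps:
O(N, S) = -7 + sqrt(N**2 + S**2)
o = 36 (o = (-7 + sqrt(5**2 + (-12)**2))*6 = (-7 + sqrt(25 + 144))*6 = (-7 + sqrt(169))*6 = (-7 + 13)*6 = 6*6 = 36)
o - 1*(-45045) = 36 - 1*(-45045) = 36 + 45045 = 45081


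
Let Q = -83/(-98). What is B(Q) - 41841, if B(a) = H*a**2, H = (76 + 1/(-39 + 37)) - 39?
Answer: -803179031/19208 ≈ -41815.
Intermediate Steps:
Q = 83/98 (Q = -83*(-1/98) = 83/98 ≈ 0.84694)
H = 73/2 (H = (76 + 1/(-2)) - 39 = (76 - 1/2) - 39 = 151/2 - 39 = 73/2 ≈ 36.500)
B(a) = 73*a**2/2
B(Q) - 41841 = 73*(83/98)**2/2 - 41841 = (73/2)*(6889/9604) - 41841 = 502897/19208 - 41841 = -803179031/19208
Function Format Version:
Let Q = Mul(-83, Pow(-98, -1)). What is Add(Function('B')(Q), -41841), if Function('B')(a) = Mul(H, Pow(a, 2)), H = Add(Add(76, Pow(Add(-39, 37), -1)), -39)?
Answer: Rational(-803179031, 19208) ≈ -41815.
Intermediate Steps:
Q = Rational(83, 98) (Q = Mul(-83, Rational(-1, 98)) = Rational(83, 98) ≈ 0.84694)
H = Rational(73, 2) (H = Add(Add(76, Pow(-2, -1)), -39) = Add(Add(76, Rational(-1, 2)), -39) = Add(Rational(151, 2), -39) = Rational(73, 2) ≈ 36.500)
Function('B')(a) = Mul(Rational(73, 2), Pow(a, 2))
Add(Function('B')(Q), -41841) = Add(Mul(Rational(73, 2), Pow(Rational(83, 98), 2)), -41841) = Add(Mul(Rational(73, 2), Rational(6889, 9604)), -41841) = Add(Rational(502897, 19208), -41841) = Rational(-803179031, 19208)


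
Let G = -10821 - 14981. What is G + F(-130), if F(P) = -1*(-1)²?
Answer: -25803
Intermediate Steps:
G = -25802
F(P) = -1 (F(P) = -1*1 = -1)
G + F(-130) = -25802 - 1 = -25803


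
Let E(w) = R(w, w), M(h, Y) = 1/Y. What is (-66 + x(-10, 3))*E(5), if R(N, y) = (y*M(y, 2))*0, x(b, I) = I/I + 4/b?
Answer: 0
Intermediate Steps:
x(b, I) = 1 + 4/b
R(N, y) = 0 (R(N, y) = (y/2)*0 = 0)
E(w) = 0
(-66 + x(-10, 3))*E(5) = (-66 + (4 - 10)/(-10))*0 = (-66 - ⅒*(-6))*0 = (-66 + ⅗)*0 = -327/5*0 = 0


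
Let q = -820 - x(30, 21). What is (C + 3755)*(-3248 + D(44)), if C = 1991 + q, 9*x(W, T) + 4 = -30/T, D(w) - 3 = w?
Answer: -331171192/21 ≈ -1.5770e+7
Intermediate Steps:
D(w) = 3 + w
x(W, T) = -4/9 - 10/(3*T) (x(W, T) = -4/9 + (-30/T)/9 = -4/9 - 10/(3*T))
q = -51622/63 (q = -820 - 2*(-15 - 2*21)/(9*21) = -820 - 2*(-15 - 42)/(9*21) = -820 - 2*(-57)/(9*21) = -820 - 1*(-38/63) = -820 + 38/63 = -51622/63 ≈ -819.40)
C = 73811/63 (C = 1991 - 51622/63 = 73811/63 ≈ 1171.6)
(C + 3755)*(-3248 + D(44)) = (73811/63 + 3755)*(-3248 + (3 + 44)) = 310376*(-3248 + 47)/63 = (310376/63)*(-3201) = -331171192/21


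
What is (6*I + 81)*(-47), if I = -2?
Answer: -3243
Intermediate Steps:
(6*I + 81)*(-47) = (6*(-2) + 81)*(-47) = (-12 + 81)*(-47) = 69*(-47) = -3243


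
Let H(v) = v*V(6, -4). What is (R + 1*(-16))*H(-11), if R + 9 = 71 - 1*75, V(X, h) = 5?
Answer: 1595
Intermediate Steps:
H(v) = 5*v (H(v) = v*5 = 5*v)
R = -13 (R = -9 + (71 - 1*75) = -9 + (71 - 75) = -9 - 4 = -13)
(R + 1*(-16))*H(-11) = (-13 + 1*(-16))*(5*(-11)) = (-13 - 16)*(-55) = -29*(-55) = 1595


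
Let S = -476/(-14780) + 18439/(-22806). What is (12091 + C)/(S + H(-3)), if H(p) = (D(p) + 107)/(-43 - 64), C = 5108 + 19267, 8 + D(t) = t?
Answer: -328802770332540/15089490757 ≈ -21790.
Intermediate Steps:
D(t) = -8 + t
C = 24375
S = -65418191/84268170 (S = -476*(-1/14780) + 18439*(-1/22806) = 119/3695 - 18439/22806 = -65418191/84268170 ≈ -0.77631)
H(p) = -99/107 - p/107 (H(p) = ((-8 + p) + 107)/(-43 - 64) = (99 + p)/(-107) = (99 + p)*(-1/107) = -99/107 - p/107)
(12091 + C)/(S + H(-3)) = (12091 + 24375)/(-65418191/84268170 + (-99/107 - 1/107*(-3))) = 36466/(-65418191/84268170 + (-99/107 + 3/107)) = 36466/(-65418191/84268170 - 96/107) = 36466/(-15089490757/9016694190) = 36466*(-9016694190/15089490757) = -328802770332540/15089490757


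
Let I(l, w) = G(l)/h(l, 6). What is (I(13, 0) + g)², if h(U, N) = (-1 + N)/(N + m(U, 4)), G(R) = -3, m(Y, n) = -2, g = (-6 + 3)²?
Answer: 1089/25 ≈ 43.560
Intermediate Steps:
g = 9 (g = (-3)² = 9)
h(U, N) = (-1 + N)/(-2 + N) (h(U, N) = (-1 + N)/(N - 2) = (-1 + N)/(-2 + N))
I(l, w) = -12/5 (I(l, w) = -3*(-2 + 6)/(-1 + 6) = -3/(5/4) = -3/((¼)*5) = -3/5/4 = -3*⅘ = -12/5)
(I(13, 0) + g)² = (-12/5 + 9)² = (33/5)² = 1089/25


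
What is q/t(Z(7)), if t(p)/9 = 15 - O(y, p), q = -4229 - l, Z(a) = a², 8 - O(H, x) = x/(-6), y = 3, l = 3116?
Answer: 14690/21 ≈ 699.52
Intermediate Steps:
O(H, x) = 8 + x/6 (O(H, x) = 8 - x/(-6) = 8 - x*(-1)/6 = 8 - (-1)*x/6 = 8 + x/6)
q = -7345 (q = -4229 - 1*3116 = -4229 - 3116 = -7345)
t(p) = 63 - 3*p/2 (t(p) = 9*(15 - (8 + p/6)) = 9*(15 + (-8 - p/6)) = 9*(7 - p/6) = 63 - 3*p/2)
q/t(Z(7)) = -7345/(63 - 3/2*7²) = -7345/(63 - 3/2*49) = -7345/(63 - 147/2) = -7345/(-21/2) = -7345*(-2/21) = 14690/21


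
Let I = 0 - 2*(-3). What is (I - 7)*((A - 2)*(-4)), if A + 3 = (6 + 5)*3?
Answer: 112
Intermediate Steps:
I = 6 (I = 0 + 6 = 6)
A = 30 (A = -3 + (6 + 5)*3 = -3 + 11*3 = -3 + 33 = 30)
(I - 7)*((A - 2)*(-4)) = (6 - 7)*((30 - 2)*(-4)) = -28*(-4) = -1*(-112) = 112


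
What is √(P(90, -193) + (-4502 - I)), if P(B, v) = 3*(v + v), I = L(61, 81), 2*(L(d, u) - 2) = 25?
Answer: 3*I*√2522/2 ≈ 75.329*I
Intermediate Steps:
L(d, u) = 29/2 (L(d, u) = 2 + (½)*25 = 2 + 25/2 = 29/2)
I = 29/2 ≈ 14.500
P(B, v) = 6*v (P(B, v) = 3*(2*v) = 6*v)
√(P(90, -193) + (-4502 - I)) = √(6*(-193) + (-4502 - 1*29/2)) = √(-1158 + (-4502 - 29/2)) = √(-1158 - 9033/2) = √(-11349/2) = 3*I*√2522/2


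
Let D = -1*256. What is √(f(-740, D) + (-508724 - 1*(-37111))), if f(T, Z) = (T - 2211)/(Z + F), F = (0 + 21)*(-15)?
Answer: 2*I*√38440872278/571 ≈ 686.74*I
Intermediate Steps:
F = -315 (F = 21*(-15) = -315)
D = -256
f(T, Z) = (-2211 + T)/(-315 + Z) (f(T, Z) = (T - 2211)/(Z - 315) = (-2211 + T)/(-315 + Z))
√(f(-740, D) + (-508724 - 1*(-37111))) = √((-2211 - 740)/(-315 - 256) + (-508724 - 1*(-37111))) = √(-2951/(-571) + (-508724 + 37111)) = √(-1/571*(-2951) - 471613) = √(2951/571 - 471613) = √(-269288072/571) = 2*I*√38440872278/571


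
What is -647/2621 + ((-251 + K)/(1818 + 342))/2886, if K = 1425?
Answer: -2015082833/8169342480 ≈ -0.24666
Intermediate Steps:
-647/2621 + ((-251 + K)/(1818 + 342))/2886 = -647/2621 + ((-251 + 1425)/(1818 + 342))/2886 = -647*1/2621 + (1174/2160)*(1/2886) = -647/2621 + (1174*(1/2160))*(1/2886) = -647/2621 + (587/1080)*(1/2886) = -647/2621 + 587/3116880 = -2015082833/8169342480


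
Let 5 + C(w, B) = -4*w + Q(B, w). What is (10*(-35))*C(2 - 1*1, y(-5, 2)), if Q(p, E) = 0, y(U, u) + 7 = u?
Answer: 3150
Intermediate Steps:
y(U, u) = -7 + u
C(w, B) = -5 - 4*w (C(w, B) = -5 + (-4*w + 0) = -5 - 4*w)
(10*(-35))*C(2 - 1*1, y(-5, 2)) = (10*(-35))*(-5 - 4*(2 - 1*1)) = -350*(-5 - 4*(2 - 1)) = -350*(-5 - 4*1) = -350*(-5 - 4) = -350*(-9) = 3150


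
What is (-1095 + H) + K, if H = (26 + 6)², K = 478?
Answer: 407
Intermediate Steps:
H = 1024 (H = 32² = 1024)
(-1095 + H) + K = (-1095 + 1024) + 478 = -71 + 478 = 407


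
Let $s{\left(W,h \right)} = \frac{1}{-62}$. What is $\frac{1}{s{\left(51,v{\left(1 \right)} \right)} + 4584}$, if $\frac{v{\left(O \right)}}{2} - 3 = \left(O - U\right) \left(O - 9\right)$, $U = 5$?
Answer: $\frac{62}{284207} \approx 0.00021815$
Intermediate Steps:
$v{\left(O \right)} = 6 + 2 \left(-9 + O\right) \left(-5 + O\right)$ ($v{\left(O \right)} = 6 + 2 \left(O - 5\right) \left(O - 9\right) = 6 + 2 \left(O - 5\right) \left(-9 + O\right) = 6 + 2 \left(-5 + O\right) \left(-9 + O\right) = 6 + 2 \left(-9 + O\right) \left(-5 + O\right)$)
$s{\left(W,h \right)} = - \frac{1}{62}$
$\frac{1}{s{\left(51,v{\left(1 \right)} \right)} + 4584} = \frac{1}{- \frac{1}{62} + 4584} = \frac{1}{\frac{284207}{62}} = \frac{62}{284207}$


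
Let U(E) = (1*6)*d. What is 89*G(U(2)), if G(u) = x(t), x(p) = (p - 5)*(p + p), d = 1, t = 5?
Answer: 0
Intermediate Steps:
x(p) = 2*p*(-5 + p) (x(p) = (-5 + p)*(2*p) = 2*p*(-5 + p))
U(E) = 6 (U(E) = (1*6)*1 = 6*1 = 6)
G(u) = 0 (G(u) = 2*5*(-5 + 5) = 2*5*0 = 0)
89*G(U(2)) = 89*0 = 0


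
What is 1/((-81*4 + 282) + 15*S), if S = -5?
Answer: -1/117 ≈ -0.0085470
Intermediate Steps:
1/((-81*4 + 282) + 15*S) = 1/((-81*4 + 282) + 15*(-5)) = 1/((-324 + 282) - 75) = 1/(-42 - 75) = 1/(-117) = -1/117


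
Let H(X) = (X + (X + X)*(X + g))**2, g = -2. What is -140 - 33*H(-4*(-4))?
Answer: -7104908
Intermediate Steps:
H(X) = (X + 2*X*(-2 + X))**2 (H(X) = (X + (X + X)*(X - 2))**2 = (X + (2*X)*(-2 + X))**2 = (X + 2*X*(-2 + X))**2)
-140 - 33*H(-4*(-4)) = -140 - 33*(-4*(-4))**2*(-3 + 2*(-4*(-4)))**2 = -140 - 33*16**2*(-3 + 2*16)**2 = -140 - 8448*(-3 + 32)**2 = -140 - 8448*29**2 = -140 - 8448*841 = -140 - 33*215296 = -140 - 7104768 = -7104908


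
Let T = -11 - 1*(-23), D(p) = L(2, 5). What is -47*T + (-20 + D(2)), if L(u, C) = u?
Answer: -582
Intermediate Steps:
D(p) = 2
T = 12 (T = -11 + 23 = 12)
-47*T + (-20 + D(2)) = -47*12 + (-20 + 2) = -564 - 18 = -582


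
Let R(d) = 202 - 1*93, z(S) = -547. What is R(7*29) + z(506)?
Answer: -438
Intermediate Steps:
R(d) = 109 (R(d) = 202 - 93 = 109)
R(7*29) + z(506) = 109 - 547 = -438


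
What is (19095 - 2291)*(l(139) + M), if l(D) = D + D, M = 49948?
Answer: 843997704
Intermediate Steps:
l(D) = 2*D
(19095 - 2291)*(l(139) + M) = (19095 - 2291)*(2*139 + 49948) = 16804*(278 + 49948) = 16804*50226 = 843997704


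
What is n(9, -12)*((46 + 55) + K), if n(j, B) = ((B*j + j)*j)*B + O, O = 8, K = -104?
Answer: -32100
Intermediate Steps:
n(j, B) = 8 + B*j*(j + B*j) (n(j, B) = ((B*j + j)*j)*B + 8 = ((j + B*j)*j)*B + 8 = (j*(j + B*j))*B + 8 = B*j*(j + B*j) + 8 = 8 + B*j*(j + B*j))
n(9, -12)*((46 + 55) + K) = (8 - 12*9² + (-12)²*9²)*((46 + 55) - 104) = (8 - 12*81 + 144*81)*(101 - 104) = (8 - 972 + 11664)*(-3) = 10700*(-3) = -32100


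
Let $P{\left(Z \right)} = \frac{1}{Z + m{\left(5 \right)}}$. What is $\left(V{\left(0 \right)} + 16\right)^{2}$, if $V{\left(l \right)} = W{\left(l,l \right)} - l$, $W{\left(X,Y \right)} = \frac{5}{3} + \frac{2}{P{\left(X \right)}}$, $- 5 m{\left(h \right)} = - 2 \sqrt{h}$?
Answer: $\frac{14189}{45} + \frac{424 \sqrt{5}}{15} \approx 378.52$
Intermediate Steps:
$m{\left(h \right)} = \frac{2 \sqrt{h}}{5}$ ($m{\left(h \right)} = - \frac{\left(-2\right) \sqrt{h}}{5} = \frac{2 \sqrt{h}}{5}$)
$P{\left(Z \right)} = \frac{1}{Z + \frac{2 \sqrt{5}}{5}}$
$W{\left(X,Y \right)} = \frac{5}{3} + 2 X + \frac{4 \sqrt{5}}{5}$ ($W{\left(X,Y \right)} = \frac{5}{3} + \frac{2}{5 \frac{1}{2 \sqrt{5} + 5 X}} = 5 \cdot \frac{1}{3} + 2 \left(X + \frac{2 \sqrt{5}}{5}\right) = \frac{5}{3} + \left(2 X + \frac{4 \sqrt{5}}{5}\right) = \frac{5}{3} + 2 X + \frac{4 \sqrt{5}}{5}$)
$V{\left(l \right)} = \frac{5}{3} + l + \frac{4 \sqrt{5}}{5}$ ($V{\left(l \right)} = \left(\frac{5}{3} + 2 l + \frac{4 \sqrt{5}}{5}\right) - l = \frac{5}{3} + l + \frac{4 \sqrt{5}}{5}$)
$\left(V{\left(0 \right)} + 16\right)^{2} = \left(\left(\frac{5}{3} + 0 + \frac{4 \sqrt{5}}{5}\right) + 16\right)^{2} = \left(\left(\frac{5}{3} + \frac{4 \sqrt{5}}{5}\right) + 16\right)^{2} = \left(\frac{53}{3} + \frac{4 \sqrt{5}}{5}\right)^{2}$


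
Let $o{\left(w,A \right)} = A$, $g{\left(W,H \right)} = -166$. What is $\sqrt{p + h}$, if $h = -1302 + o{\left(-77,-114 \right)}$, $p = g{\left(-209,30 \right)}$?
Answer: $i \sqrt{1582} \approx 39.774 i$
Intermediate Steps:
$p = -166$
$h = -1416$ ($h = -1302 - 114 = -1416$)
$\sqrt{p + h} = \sqrt{-166 - 1416} = \sqrt{-1582} = i \sqrt{1582}$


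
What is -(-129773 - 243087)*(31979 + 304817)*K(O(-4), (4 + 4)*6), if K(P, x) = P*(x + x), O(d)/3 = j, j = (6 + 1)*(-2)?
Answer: -506329514449920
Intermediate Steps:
j = -14 (j = 7*(-2) = -14)
O(d) = -42 (O(d) = 3*(-14) = -42)
K(P, x) = 2*P*x (K(P, x) = P*(2*x) = 2*P*x)
-(-129773 - 243087)*(31979 + 304817)*K(O(-4), (4 + 4)*6) = -(-129773 - 243087)*(31979 + 304817)*2*(-42)*((4 + 4)*6) = -(-372860*336796)*2*(-42)*(8*6) = -(-125577756560)*2*(-42)*48 = -(-125577756560)*(-4032) = -1*506329514449920 = -506329514449920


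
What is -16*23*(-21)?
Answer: 7728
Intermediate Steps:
-16*23*(-21) = -368*(-21) = 7728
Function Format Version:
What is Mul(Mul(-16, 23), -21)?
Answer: 7728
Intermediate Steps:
Mul(Mul(-16, 23), -21) = Mul(-368, -21) = 7728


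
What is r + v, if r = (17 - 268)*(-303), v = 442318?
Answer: 518371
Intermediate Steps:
r = 76053 (r = -251*(-303) = 76053)
r + v = 76053 + 442318 = 518371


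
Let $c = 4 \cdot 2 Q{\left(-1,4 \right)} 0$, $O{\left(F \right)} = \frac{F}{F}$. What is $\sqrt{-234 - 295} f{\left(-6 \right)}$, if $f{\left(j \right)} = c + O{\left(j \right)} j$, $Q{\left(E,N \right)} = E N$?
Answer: $- 138 i \approx - 138.0 i$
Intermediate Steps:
$O{\left(F \right)} = 1$
$c = 0$ ($c = 4 \cdot 2 \left(\left(-1\right) 4\right) 0 = 4 \cdot 2 \left(-4\right) 0 = 4 \left(-8\right) 0 = \left(-32\right) 0 = 0$)
$f{\left(j \right)} = j$ ($f{\left(j \right)} = 0 + 1 j = 0 + j = j$)
$\sqrt{-234 - 295} f{\left(-6 \right)} = \sqrt{-234 - 295} \left(-6\right) = \sqrt{-529} \left(-6\right) = 23 i \left(-6\right) = - 138 i$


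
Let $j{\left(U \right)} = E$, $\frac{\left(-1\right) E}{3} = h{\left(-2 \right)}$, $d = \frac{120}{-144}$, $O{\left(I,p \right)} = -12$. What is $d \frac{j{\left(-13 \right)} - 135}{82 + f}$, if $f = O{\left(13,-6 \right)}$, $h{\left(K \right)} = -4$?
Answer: $\frac{41}{28} \approx 1.4643$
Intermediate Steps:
$d = - \frac{5}{6}$ ($d = 120 \left(- \frac{1}{144}\right) = - \frac{5}{6} \approx -0.83333$)
$f = -12$
$E = 12$ ($E = \left(-3\right) \left(-4\right) = 12$)
$j{\left(U \right)} = 12$
$d \frac{j{\left(-13 \right)} - 135}{82 + f} = - \frac{5 \frac{12 - 135}{82 - 12}}{6} = - \frac{5 \left(- \frac{123}{70}\right)}{6} = - \frac{5 \left(\left(-123\right) \frac{1}{70}\right)}{6} = \left(- \frac{5}{6}\right) \left(- \frac{123}{70}\right) = \frac{41}{28}$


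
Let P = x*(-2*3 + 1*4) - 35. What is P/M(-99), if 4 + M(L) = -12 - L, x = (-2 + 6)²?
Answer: -67/83 ≈ -0.80723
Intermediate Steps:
x = 16 (x = 4² = 16)
M(L) = -16 - L (M(L) = -4 + (-12 - L) = -16 - L)
P = -67 (P = 16*(-2*3 + 1*4) - 35 = 16*(-6 + 4) - 35 = 16*(-2) - 35 = -32 - 35 = -67)
P/M(-99) = -67/(-16 - 1*(-99)) = -67/(-16 + 99) = -67/83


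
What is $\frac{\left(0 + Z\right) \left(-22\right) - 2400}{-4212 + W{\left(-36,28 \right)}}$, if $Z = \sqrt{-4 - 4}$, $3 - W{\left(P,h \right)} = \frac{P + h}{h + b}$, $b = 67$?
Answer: $\frac{228000}{399847} + \frac{4180 i \sqrt{2}}{399847} \approx 0.57022 + 0.014784 i$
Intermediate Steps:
$W{\left(P,h \right)} = 3 - \frac{P + h}{67 + h}$ ($W{\left(P,h \right)} = 3 - \frac{P + h}{h + 67} = 3 - \frac{P + h}{67 + h}$)
$Z = 2 i \sqrt{2}$ ($Z = \sqrt{-8} = 2 i \sqrt{2} \approx 2.8284 i$)
$\frac{\left(0 + Z\right) \left(-22\right) - 2400}{-4212 + W{\left(-36,28 \right)}} = \frac{\left(0 + 2 i \sqrt{2}\right) \left(-22\right) - 2400}{-4212 + \frac{201 - -36 + 2 \cdot 28}{67 + 28}} = \frac{2 i \sqrt{2} \left(-22\right) - 2400}{-4212 + \frac{201 + 36 + 56}{95}} = \frac{- 44 i \sqrt{2} - 2400}{-4212 + \frac{1}{95} \cdot 293} = \frac{-2400 - 44 i \sqrt{2}}{-4212 + \frac{293}{95}} = \frac{-2400 - 44 i \sqrt{2}}{- \frac{399847}{95}} = \left(-2400 - 44 i \sqrt{2}\right) \left(- \frac{95}{399847}\right) = \frac{228000}{399847} + \frac{4180 i \sqrt{2}}{399847}$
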